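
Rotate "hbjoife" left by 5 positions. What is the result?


Input: "hbjoife", rotate left by 5
First 5 characters: "hbjoi"
Remaining characters: "fe"
Concatenate remaining + first: "fe" + "hbjoi" = "fehbjoi"

fehbjoi


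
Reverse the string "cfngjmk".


Input: cfngjmk
Reading characters right to left:
  Position 6: 'k'
  Position 5: 'm'
  Position 4: 'j'
  Position 3: 'g'
  Position 2: 'n'
  Position 1: 'f'
  Position 0: 'c'
Reversed: kmjgnfc

kmjgnfc


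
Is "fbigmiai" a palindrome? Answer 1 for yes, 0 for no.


Input: fbigmiai
Reversed: iaimgibf
  Compare pos 0 ('f') with pos 7 ('i'): MISMATCH
  Compare pos 1 ('b') with pos 6 ('a'): MISMATCH
  Compare pos 2 ('i') with pos 5 ('i'): match
  Compare pos 3 ('g') with pos 4 ('m'): MISMATCH
Result: not a palindrome

0


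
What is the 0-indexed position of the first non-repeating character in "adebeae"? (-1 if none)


Input: adebeae
Character frequencies:
  'a': 2
  'b': 1
  'd': 1
  'e': 3
Scanning left to right for freq == 1:
  Position 0 ('a'): freq=2, skip
  Position 1 ('d'): unique! => answer = 1

1


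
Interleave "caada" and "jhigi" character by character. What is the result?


Interleaving "caada" and "jhigi":
  Position 0: 'c' from first, 'j' from second => "cj"
  Position 1: 'a' from first, 'h' from second => "ah"
  Position 2: 'a' from first, 'i' from second => "ai"
  Position 3: 'd' from first, 'g' from second => "dg"
  Position 4: 'a' from first, 'i' from second => "ai"
Result: cjahaidgai

cjahaidgai


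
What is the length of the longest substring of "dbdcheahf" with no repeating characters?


Input: "dbdcheahf"
Sliding window (track last position of each char):
  Position 0 ('d'): window [0,0] length 1 -- new best
  Position 1 ('b'): window [0,1] length 2 -- new best
  Position 2 ('d'): repeat (last at 0), move window start to 1
  Position 2 ('d'): window [1,2] length 2
  Position 3 ('c'): window [1,3] length 3 -- new best
  Position 4 ('h'): window [1,4] length 4 -- new best
  Position 5 ('e'): window [1,5] length 5 -- new best
  Position 6 ('a'): window [1,6] length 6 -- new best
  Position 7 ('h'): repeat (last at 4), move window start to 5
  Position 7 ('h'): window [5,7] length 3
  Position 8 ('f'): window [5,8] length 4
Longest substring with no repeats: "bdchea" with length 6

6


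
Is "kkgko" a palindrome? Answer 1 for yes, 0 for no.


Input: kkgko
Reversed: okgkk
  Compare pos 0 ('k') with pos 4 ('o'): MISMATCH
  Compare pos 1 ('k') with pos 3 ('k'): match
Result: not a palindrome

0


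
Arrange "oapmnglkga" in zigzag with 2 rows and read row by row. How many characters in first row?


Zigzag "oapmnglkga" into 2 rows:
Placing characters:
  'o' => row 0
  'a' => row 1
  'p' => row 0
  'm' => row 1
  'n' => row 0
  'g' => row 1
  'l' => row 0
  'k' => row 1
  'g' => row 0
  'a' => row 1
Rows:
  Row 0: "opnlg"
  Row 1: "amgka"
First row length: 5

5


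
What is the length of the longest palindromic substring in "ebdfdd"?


Input: "ebdfdd"
Checking substrings for palindromes:
  [2:5] "dfd" (len 3) => palindrome
  [4:6] "dd" (len 2) => palindrome
Longest palindromic substring: "dfd" with length 3

3


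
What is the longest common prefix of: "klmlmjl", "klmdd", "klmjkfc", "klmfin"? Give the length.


Words: klmlmjl, klmdd, klmjkfc, klmfin
  Position 0: all 'k' => match
  Position 1: all 'l' => match
  Position 2: all 'm' => match
  Position 3: ('l', 'd', 'j', 'f') => mismatch, stop
LCP = "klm" (length 3)

3


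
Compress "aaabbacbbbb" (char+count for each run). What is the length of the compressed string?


Input: aaabbacbbbb
Runs:
  'a' x 3 => "a3"
  'b' x 2 => "b2"
  'a' x 1 => "a1"
  'c' x 1 => "c1"
  'b' x 4 => "b4"
Compressed: "a3b2a1c1b4"
Compressed length: 10

10


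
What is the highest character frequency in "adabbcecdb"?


Input: adabbcecdb
Character counts:
  'a': 2
  'b': 3
  'c': 2
  'd': 2
  'e': 1
Maximum frequency: 3

3


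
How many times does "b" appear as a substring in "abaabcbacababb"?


Searching for "b" in "abaabcbacababb"
Scanning each position:
  Position 0: "a" => no
  Position 1: "b" => MATCH
  Position 2: "a" => no
  Position 3: "a" => no
  Position 4: "b" => MATCH
  Position 5: "c" => no
  Position 6: "b" => MATCH
  Position 7: "a" => no
  Position 8: "c" => no
  Position 9: "a" => no
  Position 10: "b" => MATCH
  Position 11: "a" => no
  Position 12: "b" => MATCH
  Position 13: "b" => MATCH
Total occurrences: 6

6


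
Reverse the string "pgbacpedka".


Input: pgbacpedka
Reading characters right to left:
  Position 9: 'a'
  Position 8: 'k'
  Position 7: 'd'
  Position 6: 'e'
  Position 5: 'p'
  Position 4: 'c'
  Position 3: 'a'
  Position 2: 'b'
  Position 1: 'g'
  Position 0: 'p'
Reversed: akdepcabgp

akdepcabgp


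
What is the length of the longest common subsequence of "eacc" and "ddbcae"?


LCS of "eacc" and "ddbcae"
DP table:
           d    d    b    c    a    e
      0    0    0    0    0    0    0
  e   0    0    0    0    0    0    1
  a   0    0    0    0    0    1    1
  c   0    0    0    0    1    1    1
  c   0    0    0    0    1    1    1
LCS length = dp[4][6] = 1

1


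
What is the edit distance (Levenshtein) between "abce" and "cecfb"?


Computing edit distance: "abce" -> "cecfb"
DP table:
           c    e    c    f    b
      0    1    2    3    4    5
  a   1    1    2    3    4    5
  b   2    2    2    3    4    4
  c   3    2    3    2    3    4
  e   4    3    2    3    3    4
Edit distance = dp[4][5] = 4

4


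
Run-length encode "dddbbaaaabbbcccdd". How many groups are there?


Input: dddbbaaaabbbcccdd
Scanning for consecutive runs:
  Group 1: 'd' x 3 (positions 0-2)
  Group 2: 'b' x 2 (positions 3-4)
  Group 3: 'a' x 4 (positions 5-8)
  Group 4: 'b' x 3 (positions 9-11)
  Group 5: 'c' x 3 (positions 12-14)
  Group 6: 'd' x 2 (positions 15-16)
Total groups: 6

6


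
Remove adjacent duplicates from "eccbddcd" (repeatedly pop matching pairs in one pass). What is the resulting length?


Input: eccbddcd
Stack-based adjacent duplicate removal:
  Read 'e': push. Stack: e
  Read 'c': push. Stack: ec
  Read 'c': matches stack top 'c' => pop. Stack: e
  Read 'b': push. Stack: eb
  Read 'd': push. Stack: ebd
  Read 'd': matches stack top 'd' => pop. Stack: eb
  Read 'c': push. Stack: ebc
  Read 'd': push. Stack: ebcd
Final stack: "ebcd" (length 4)

4


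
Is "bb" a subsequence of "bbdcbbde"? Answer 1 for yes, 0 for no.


Check if "bb" is a subsequence of "bbdcbbde"
Greedy scan:
  Position 0 ('b'): matches sub[0] = 'b'
  Position 1 ('b'): matches sub[1] = 'b'
  Position 2 ('d'): no match needed
  Position 3 ('c'): no match needed
  Position 4 ('b'): no match needed
  Position 5 ('b'): no match needed
  Position 6 ('d'): no match needed
  Position 7 ('e'): no match needed
All 2 characters matched => is a subsequence

1


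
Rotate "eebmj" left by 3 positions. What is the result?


Input: "eebmj", rotate left by 3
First 3 characters: "eeb"
Remaining characters: "mj"
Concatenate remaining + first: "mj" + "eeb" = "mjeeb"

mjeeb


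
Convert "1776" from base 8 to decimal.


Input: "1776" in base 8
Positional expansion:
  Digit '1' (value 1) x 8^3 = 512
  Digit '7' (value 7) x 8^2 = 448
  Digit '7' (value 7) x 8^1 = 56
  Digit '6' (value 6) x 8^0 = 6
Sum = 1022

1022


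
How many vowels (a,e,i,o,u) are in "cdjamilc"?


Input: cdjamilc
Checking each character:
  'c' at position 0: consonant
  'd' at position 1: consonant
  'j' at position 2: consonant
  'a' at position 3: vowel (running total: 1)
  'm' at position 4: consonant
  'i' at position 5: vowel (running total: 2)
  'l' at position 6: consonant
  'c' at position 7: consonant
Total vowels: 2

2


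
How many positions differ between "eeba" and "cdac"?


Comparing "eeba" and "cdac" position by position:
  Position 0: 'e' vs 'c' => DIFFER
  Position 1: 'e' vs 'd' => DIFFER
  Position 2: 'b' vs 'a' => DIFFER
  Position 3: 'a' vs 'c' => DIFFER
Positions that differ: 4

4


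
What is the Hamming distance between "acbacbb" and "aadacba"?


Comparing "acbacbb" and "aadacba" position by position:
  Position 0: 'a' vs 'a' => same
  Position 1: 'c' vs 'a' => differ
  Position 2: 'b' vs 'd' => differ
  Position 3: 'a' vs 'a' => same
  Position 4: 'c' vs 'c' => same
  Position 5: 'b' vs 'b' => same
  Position 6: 'b' vs 'a' => differ
Total differences (Hamming distance): 3

3


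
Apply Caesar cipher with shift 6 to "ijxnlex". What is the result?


Caesar cipher: shift "ijxnlex" by 6
  'i' (pos 8) + 6 = pos 14 = 'o'
  'j' (pos 9) + 6 = pos 15 = 'p'
  'x' (pos 23) + 6 = pos 3 = 'd'
  'n' (pos 13) + 6 = pos 19 = 't'
  'l' (pos 11) + 6 = pos 17 = 'r'
  'e' (pos 4) + 6 = pos 10 = 'k'
  'x' (pos 23) + 6 = pos 3 = 'd'
Result: opdtrkd

opdtrkd


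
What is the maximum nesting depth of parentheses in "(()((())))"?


Input: "(()((())))"
Tracking depth:
  Position 0 '(': depth becomes 1
  Position 1 '(': depth becomes 2
  Position 2 ')': depth becomes 1
  Position 3 '(': depth becomes 2
  Position 4 '(': depth becomes 3
  Position 5 '(': depth becomes 4
  Position 6 ')': depth becomes 3
  Position 7 ')': depth becomes 2
  Position 8 ')': depth becomes 1
  Position 9 ')': depth becomes 0
Maximum depth reached: 4

4


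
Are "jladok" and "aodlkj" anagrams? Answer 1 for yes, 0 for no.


Strings: "jladok", "aodlkj"
Sorted first:  adjklo
Sorted second: adjklo
Sorted forms match => anagrams

1


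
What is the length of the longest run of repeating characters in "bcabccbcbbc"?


Input: "bcabccbcbbc"
Scanning for longest run:
  Position 1 ('c'): new char, reset run to 1
  Position 2 ('a'): new char, reset run to 1
  Position 3 ('b'): new char, reset run to 1
  Position 4 ('c'): new char, reset run to 1
  Position 5 ('c'): continues run of 'c', length=2
  Position 6 ('b'): new char, reset run to 1
  Position 7 ('c'): new char, reset run to 1
  Position 8 ('b'): new char, reset run to 1
  Position 9 ('b'): continues run of 'b', length=2
  Position 10 ('c'): new char, reset run to 1
Longest run: 'c' with length 2

2


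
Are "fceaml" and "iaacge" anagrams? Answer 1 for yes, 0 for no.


Strings: "fceaml", "iaacge"
Sorted first:  aceflm
Sorted second: aacegi
Differ at position 1: 'c' vs 'a' => not anagrams

0


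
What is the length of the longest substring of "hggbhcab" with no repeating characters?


Input: "hggbhcab"
Sliding window (track last position of each char):
  Position 0 ('h'): window [0,0] length 1 -- new best
  Position 1 ('g'): window [0,1] length 2 -- new best
  Position 2 ('g'): repeat (last at 1), move window start to 2
  Position 2 ('g'): window [2,2] length 1
  Position 3 ('b'): window [2,3] length 2
  Position 4 ('h'): window [2,4] length 3 -- new best
  Position 5 ('c'): window [2,5] length 4 -- new best
  Position 6 ('a'): window [2,6] length 5 -- new best
  Position 7 ('b'): repeat (last at 3), move window start to 4
  Position 7 ('b'): window [4,7] length 4
Longest substring with no repeats: "gbhca" with length 5

5


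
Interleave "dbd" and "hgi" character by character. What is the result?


Interleaving "dbd" and "hgi":
  Position 0: 'd' from first, 'h' from second => "dh"
  Position 1: 'b' from first, 'g' from second => "bg"
  Position 2: 'd' from first, 'i' from second => "di"
Result: dhbgdi

dhbgdi


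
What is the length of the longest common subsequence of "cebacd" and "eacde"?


LCS of "cebacd" and "eacde"
DP table:
           e    a    c    d    e
      0    0    0    0    0    0
  c   0    0    0    1    1    1
  e   0    1    1    1    1    2
  b   0    1    1    1    1    2
  a   0    1    2    2    2    2
  c   0    1    2    3    3    3
  d   0    1    2    3    4    4
LCS length = dp[6][5] = 4

4


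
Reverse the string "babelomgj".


Input: babelomgj
Reading characters right to left:
  Position 8: 'j'
  Position 7: 'g'
  Position 6: 'm'
  Position 5: 'o'
  Position 4: 'l'
  Position 3: 'e'
  Position 2: 'b'
  Position 1: 'a'
  Position 0: 'b'
Reversed: jgmolebab

jgmolebab


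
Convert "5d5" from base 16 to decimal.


Input: "5d5" in base 16
Positional expansion:
  Digit '5' (value 5) x 16^2 = 1280
  Digit 'd' (value 13) x 16^1 = 208
  Digit '5' (value 5) x 16^0 = 5
Sum = 1493

1493


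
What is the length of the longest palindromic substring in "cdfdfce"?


Input: "cdfdfce"
Checking substrings for palindromes:
  [1:4] "dfd" (len 3) => palindrome
  [2:5] "fdf" (len 3) => palindrome
Longest palindromic substring: "dfd" with length 3

3


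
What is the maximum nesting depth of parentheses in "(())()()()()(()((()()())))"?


Input: "(())()()()()(()((()()())))"
Tracking depth:
  Position 0 '(': depth becomes 1
  Position 1 '(': depth becomes 2
  Position 2 ')': depth becomes 1
  Position 3 ')': depth becomes 0
  Position 4 '(': depth becomes 1
  Position 5 ')': depth becomes 0
  Position 6 '(': depth becomes 1
  Position 7 ')': depth becomes 0
  Position 8 '(': depth becomes 1
  Position 9 ')': depth becomes 0
  Position 10 '(': depth becomes 1
  Position 11 ')': depth becomes 0
  Position 12 '(': depth becomes 1
  Position 13 '(': depth becomes 2
  Position 14 ')': depth becomes 1
  Position 15 '(': depth becomes 2
  Position 16 '(': depth becomes 3
  Position 17 '(': depth becomes 4
  Position 18 ')': depth becomes 3
  Position 19 '(': depth becomes 4
  Position 20 ')': depth becomes 3
  Position 21 '(': depth becomes 4
  Position 22 ')': depth becomes 3
  Position 23 ')': depth becomes 2
  Position 24 ')': depth becomes 1
  Position 25 ')': depth becomes 0
Maximum depth reached: 4

4


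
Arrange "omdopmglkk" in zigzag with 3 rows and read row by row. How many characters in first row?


Zigzag "omdopmglkk" into 3 rows:
Placing characters:
  'o' => row 0
  'm' => row 1
  'd' => row 2
  'o' => row 1
  'p' => row 0
  'm' => row 1
  'g' => row 2
  'l' => row 1
  'k' => row 0
  'k' => row 1
Rows:
  Row 0: "opk"
  Row 1: "momlk"
  Row 2: "dg"
First row length: 3

3


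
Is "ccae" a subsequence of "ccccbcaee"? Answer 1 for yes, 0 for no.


Check if "ccae" is a subsequence of "ccccbcaee"
Greedy scan:
  Position 0 ('c'): matches sub[0] = 'c'
  Position 1 ('c'): matches sub[1] = 'c'
  Position 2 ('c'): no match needed
  Position 3 ('c'): no match needed
  Position 4 ('b'): no match needed
  Position 5 ('c'): no match needed
  Position 6 ('a'): matches sub[2] = 'a'
  Position 7 ('e'): matches sub[3] = 'e'
  Position 8 ('e'): no match needed
All 4 characters matched => is a subsequence

1


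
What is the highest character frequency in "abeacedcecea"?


Input: abeacedcecea
Character counts:
  'a': 3
  'b': 1
  'c': 3
  'd': 1
  'e': 4
Maximum frequency: 4

4


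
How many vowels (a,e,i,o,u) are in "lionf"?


Input: lionf
Checking each character:
  'l' at position 0: consonant
  'i' at position 1: vowel (running total: 1)
  'o' at position 2: vowel (running total: 2)
  'n' at position 3: consonant
  'f' at position 4: consonant
Total vowels: 2

2


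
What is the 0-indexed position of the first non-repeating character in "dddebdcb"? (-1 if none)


Input: dddebdcb
Character frequencies:
  'b': 2
  'c': 1
  'd': 4
  'e': 1
Scanning left to right for freq == 1:
  Position 0 ('d'): freq=4, skip
  Position 1 ('d'): freq=4, skip
  Position 2 ('d'): freq=4, skip
  Position 3 ('e'): unique! => answer = 3

3


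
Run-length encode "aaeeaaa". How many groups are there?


Input: aaeeaaa
Scanning for consecutive runs:
  Group 1: 'a' x 2 (positions 0-1)
  Group 2: 'e' x 2 (positions 2-3)
  Group 3: 'a' x 3 (positions 4-6)
Total groups: 3

3


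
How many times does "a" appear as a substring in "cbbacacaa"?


Searching for "a" in "cbbacacaa"
Scanning each position:
  Position 0: "c" => no
  Position 1: "b" => no
  Position 2: "b" => no
  Position 3: "a" => MATCH
  Position 4: "c" => no
  Position 5: "a" => MATCH
  Position 6: "c" => no
  Position 7: "a" => MATCH
  Position 8: "a" => MATCH
Total occurrences: 4

4


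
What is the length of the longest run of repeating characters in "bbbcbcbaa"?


Input: "bbbcbcbaa"
Scanning for longest run:
  Position 1 ('b'): continues run of 'b', length=2
  Position 2 ('b'): continues run of 'b', length=3
  Position 3 ('c'): new char, reset run to 1
  Position 4 ('b'): new char, reset run to 1
  Position 5 ('c'): new char, reset run to 1
  Position 6 ('b'): new char, reset run to 1
  Position 7 ('a'): new char, reset run to 1
  Position 8 ('a'): continues run of 'a', length=2
Longest run: 'b' with length 3

3


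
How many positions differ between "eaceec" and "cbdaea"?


Comparing "eaceec" and "cbdaea" position by position:
  Position 0: 'e' vs 'c' => DIFFER
  Position 1: 'a' vs 'b' => DIFFER
  Position 2: 'c' vs 'd' => DIFFER
  Position 3: 'e' vs 'a' => DIFFER
  Position 4: 'e' vs 'e' => same
  Position 5: 'c' vs 'a' => DIFFER
Positions that differ: 5

5


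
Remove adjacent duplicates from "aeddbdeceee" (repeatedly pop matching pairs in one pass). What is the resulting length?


Input: aeddbdeceee
Stack-based adjacent duplicate removal:
  Read 'a': push. Stack: a
  Read 'e': push. Stack: ae
  Read 'd': push. Stack: aed
  Read 'd': matches stack top 'd' => pop. Stack: ae
  Read 'b': push. Stack: aeb
  Read 'd': push. Stack: aebd
  Read 'e': push. Stack: aebde
  Read 'c': push. Stack: aebdec
  Read 'e': push. Stack: aebdece
  Read 'e': matches stack top 'e' => pop. Stack: aebdec
  Read 'e': push. Stack: aebdece
Final stack: "aebdece" (length 7)

7


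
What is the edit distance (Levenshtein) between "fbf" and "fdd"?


Computing edit distance: "fbf" -> "fdd"
DP table:
           f    d    d
      0    1    2    3
  f   1    0    1    2
  b   2    1    1    2
  f   3    2    2    2
Edit distance = dp[3][3] = 2

2


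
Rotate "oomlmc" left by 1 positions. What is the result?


Input: "oomlmc", rotate left by 1
First 1 characters: "o"
Remaining characters: "omlmc"
Concatenate remaining + first: "omlmc" + "o" = "omlmco"

omlmco


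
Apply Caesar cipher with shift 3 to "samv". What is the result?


Caesar cipher: shift "samv" by 3
  's' (pos 18) + 3 = pos 21 = 'v'
  'a' (pos 0) + 3 = pos 3 = 'd'
  'm' (pos 12) + 3 = pos 15 = 'p'
  'v' (pos 21) + 3 = pos 24 = 'y'
Result: vdpy

vdpy


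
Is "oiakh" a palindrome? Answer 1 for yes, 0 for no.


Input: oiakh
Reversed: hkaio
  Compare pos 0 ('o') with pos 4 ('h'): MISMATCH
  Compare pos 1 ('i') with pos 3 ('k'): MISMATCH
Result: not a palindrome

0


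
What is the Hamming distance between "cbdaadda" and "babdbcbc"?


Comparing "cbdaadda" and "babdbcbc" position by position:
  Position 0: 'c' vs 'b' => differ
  Position 1: 'b' vs 'a' => differ
  Position 2: 'd' vs 'b' => differ
  Position 3: 'a' vs 'd' => differ
  Position 4: 'a' vs 'b' => differ
  Position 5: 'd' vs 'c' => differ
  Position 6: 'd' vs 'b' => differ
  Position 7: 'a' vs 'c' => differ
Total differences (Hamming distance): 8

8


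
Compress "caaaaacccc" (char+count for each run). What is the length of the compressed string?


Input: caaaaacccc
Runs:
  'c' x 1 => "c1"
  'a' x 5 => "a5"
  'c' x 4 => "c4"
Compressed: "c1a5c4"
Compressed length: 6

6


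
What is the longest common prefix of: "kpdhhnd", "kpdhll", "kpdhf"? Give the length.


Words: kpdhhnd, kpdhll, kpdhf
  Position 0: all 'k' => match
  Position 1: all 'p' => match
  Position 2: all 'd' => match
  Position 3: all 'h' => match
  Position 4: ('h', 'l', 'f') => mismatch, stop
LCP = "kpdh" (length 4)

4


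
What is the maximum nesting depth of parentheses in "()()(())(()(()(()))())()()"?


Input: "()()(())(()(()(()))())()()"
Tracking depth:
  Position 0 '(': depth becomes 1
  Position 1 ')': depth becomes 0
  Position 2 '(': depth becomes 1
  Position 3 ')': depth becomes 0
  Position 4 '(': depth becomes 1
  Position 5 '(': depth becomes 2
  Position 6 ')': depth becomes 1
  Position 7 ')': depth becomes 0
  Position 8 '(': depth becomes 1
  Position 9 '(': depth becomes 2
  Position 10 ')': depth becomes 1
  Position 11 '(': depth becomes 2
  Position 12 '(': depth becomes 3
  Position 13 ')': depth becomes 2
  Position 14 '(': depth becomes 3
  Position 15 '(': depth becomes 4
  Position 16 ')': depth becomes 3
  Position 17 ')': depth becomes 2
  Position 18 ')': depth becomes 1
  Position 19 '(': depth becomes 2
  Position 20 ')': depth becomes 1
  Position 21 ')': depth becomes 0
  Position 22 '(': depth becomes 1
  Position 23 ')': depth becomes 0
  Position 24 '(': depth becomes 1
  Position 25 ')': depth becomes 0
Maximum depth reached: 4

4


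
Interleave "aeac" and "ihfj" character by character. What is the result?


Interleaving "aeac" and "ihfj":
  Position 0: 'a' from first, 'i' from second => "ai"
  Position 1: 'e' from first, 'h' from second => "eh"
  Position 2: 'a' from first, 'f' from second => "af"
  Position 3: 'c' from first, 'j' from second => "cj"
Result: aiehafcj

aiehafcj


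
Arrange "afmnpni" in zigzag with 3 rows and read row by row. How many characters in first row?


Zigzag "afmnpni" into 3 rows:
Placing characters:
  'a' => row 0
  'f' => row 1
  'm' => row 2
  'n' => row 1
  'p' => row 0
  'n' => row 1
  'i' => row 2
Rows:
  Row 0: "ap"
  Row 1: "fnn"
  Row 2: "mi"
First row length: 2

2


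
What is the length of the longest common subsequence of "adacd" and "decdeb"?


LCS of "adacd" and "decdeb"
DP table:
           d    e    c    d    e    b
      0    0    0    0    0    0    0
  a   0    0    0    0    0    0    0
  d   0    1    1    1    1    1    1
  a   0    1    1    1    1    1    1
  c   0    1    1    2    2    2    2
  d   0    1    1    2    3    3    3
LCS length = dp[5][6] = 3

3


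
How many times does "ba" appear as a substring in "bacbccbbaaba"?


Searching for "ba" in "bacbccbbaaba"
Scanning each position:
  Position 0: "ba" => MATCH
  Position 1: "ac" => no
  Position 2: "cb" => no
  Position 3: "bc" => no
  Position 4: "cc" => no
  Position 5: "cb" => no
  Position 6: "bb" => no
  Position 7: "ba" => MATCH
  Position 8: "aa" => no
  Position 9: "ab" => no
  Position 10: "ba" => MATCH
Total occurrences: 3

3


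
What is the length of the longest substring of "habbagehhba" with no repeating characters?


Input: "habbagehhba"
Sliding window (track last position of each char):
  Position 0 ('h'): window [0,0] length 1 -- new best
  Position 1 ('a'): window [0,1] length 2 -- new best
  Position 2 ('b'): window [0,2] length 3 -- new best
  Position 3 ('b'): repeat (last at 2), move window start to 3
  Position 3 ('b'): window [3,3] length 1
  Position 4 ('a'): window [3,4] length 2
  Position 5 ('g'): window [3,5] length 3
  Position 6 ('e'): window [3,6] length 4 -- new best
  Position 7 ('h'): window [3,7] length 5 -- new best
  Position 8 ('h'): repeat (last at 7), move window start to 8
  Position 8 ('h'): window [8,8] length 1
  Position 9 ('b'): window [8,9] length 2
  Position 10 ('a'): window [8,10] length 3
Longest substring with no repeats: "bageh" with length 5

5


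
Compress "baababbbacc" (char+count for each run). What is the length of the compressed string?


Input: baababbbacc
Runs:
  'b' x 1 => "b1"
  'a' x 2 => "a2"
  'b' x 1 => "b1"
  'a' x 1 => "a1"
  'b' x 3 => "b3"
  'a' x 1 => "a1"
  'c' x 2 => "c2"
Compressed: "b1a2b1a1b3a1c2"
Compressed length: 14

14


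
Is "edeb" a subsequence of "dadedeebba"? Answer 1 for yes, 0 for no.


Check if "edeb" is a subsequence of "dadedeebba"
Greedy scan:
  Position 0 ('d'): no match needed
  Position 1 ('a'): no match needed
  Position 2 ('d'): no match needed
  Position 3 ('e'): matches sub[0] = 'e'
  Position 4 ('d'): matches sub[1] = 'd'
  Position 5 ('e'): matches sub[2] = 'e'
  Position 6 ('e'): no match needed
  Position 7 ('b'): matches sub[3] = 'b'
  Position 8 ('b'): no match needed
  Position 9 ('a'): no match needed
All 4 characters matched => is a subsequence

1


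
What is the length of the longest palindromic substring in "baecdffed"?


Input: "baecdffed"
Checking substrings for palindromes:
  [5:7] "ff" (len 2) => palindrome
Longest palindromic substring: "ff" with length 2

2


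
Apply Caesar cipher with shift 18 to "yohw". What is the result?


Caesar cipher: shift "yohw" by 18
  'y' (pos 24) + 18 = pos 16 = 'q'
  'o' (pos 14) + 18 = pos 6 = 'g'
  'h' (pos 7) + 18 = pos 25 = 'z'
  'w' (pos 22) + 18 = pos 14 = 'o'
Result: qgzo

qgzo


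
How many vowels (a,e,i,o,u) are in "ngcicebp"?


Input: ngcicebp
Checking each character:
  'n' at position 0: consonant
  'g' at position 1: consonant
  'c' at position 2: consonant
  'i' at position 3: vowel (running total: 1)
  'c' at position 4: consonant
  'e' at position 5: vowel (running total: 2)
  'b' at position 6: consonant
  'p' at position 7: consonant
Total vowels: 2

2


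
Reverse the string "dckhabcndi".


Input: dckhabcndi
Reading characters right to left:
  Position 9: 'i'
  Position 8: 'd'
  Position 7: 'n'
  Position 6: 'c'
  Position 5: 'b'
  Position 4: 'a'
  Position 3: 'h'
  Position 2: 'k'
  Position 1: 'c'
  Position 0: 'd'
Reversed: idncbahkcd

idncbahkcd


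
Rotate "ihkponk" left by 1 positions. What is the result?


Input: "ihkponk", rotate left by 1
First 1 characters: "i"
Remaining characters: "hkponk"
Concatenate remaining + first: "hkponk" + "i" = "hkponki"

hkponki


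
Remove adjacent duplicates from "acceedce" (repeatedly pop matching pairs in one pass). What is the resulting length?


Input: acceedce
Stack-based adjacent duplicate removal:
  Read 'a': push. Stack: a
  Read 'c': push. Stack: ac
  Read 'c': matches stack top 'c' => pop. Stack: a
  Read 'e': push. Stack: ae
  Read 'e': matches stack top 'e' => pop. Stack: a
  Read 'd': push. Stack: ad
  Read 'c': push. Stack: adc
  Read 'e': push. Stack: adce
Final stack: "adce" (length 4)

4


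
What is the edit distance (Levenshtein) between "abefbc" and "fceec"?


Computing edit distance: "abefbc" -> "fceec"
DP table:
           f    c    e    e    c
      0    1    2    3    4    5
  a   1    1    2    3    4    5
  b   2    2    2    3    4    5
  e   3    3    3    2    3    4
  f   4    3    4    3    3    4
  b   5    4    4    4    4    4
  c   6    5    4    5    5    4
Edit distance = dp[6][5] = 4

4


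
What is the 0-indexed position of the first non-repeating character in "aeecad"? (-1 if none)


Input: aeecad
Character frequencies:
  'a': 2
  'c': 1
  'd': 1
  'e': 2
Scanning left to right for freq == 1:
  Position 0 ('a'): freq=2, skip
  Position 1 ('e'): freq=2, skip
  Position 2 ('e'): freq=2, skip
  Position 3 ('c'): unique! => answer = 3

3


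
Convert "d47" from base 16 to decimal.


Input: "d47" in base 16
Positional expansion:
  Digit 'd' (value 13) x 16^2 = 3328
  Digit '4' (value 4) x 16^1 = 64
  Digit '7' (value 7) x 16^0 = 7
Sum = 3399

3399


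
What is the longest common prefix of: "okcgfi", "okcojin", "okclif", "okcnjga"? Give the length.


Words: okcgfi, okcojin, okclif, okcnjga
  Position 0: all 'o' => match
  Position 1: all 'k' => match
  Position 2: all 'c' => match
  Position 3: ('g', 'o', 'l', 'n') => mismatch, stop
LCP = "okc" (length 3)

3


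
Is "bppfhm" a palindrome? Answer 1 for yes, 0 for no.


Input: bppfhm
Reversed: mhfppb
  Compare pos 0 ('b') with pos 5 ('m'): MISMATCH
  Compare pos 1 ('p') with pos 4 ('h'): MISMATCH
  Compare pos 2 ('p') with pos 3 ('f'): MISMATCH
Result: not a palindrome

0


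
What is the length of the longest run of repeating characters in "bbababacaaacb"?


Input: "bbababacaaacb"
Scanning for longest run:
  Position 1 ('b'): continues run of 'b', length=2
  Position 2 ('a'): new char, reset run to 1
  Position 3 ('b'): new char, reset run to 1
  Position 4 ('a'): new char, reset run to 1
  Position 5 ('b'): new char, reset run to 1
  Position 6 ('a'): new char, reset run to 1
  Position 7 ('c'): new char, reset run to 1
  Position 8 ('a'): new char, reset run to 1
  Position 9 ('a'): continues run of 'a', length=2
  Position 10 ('a'): continues run of 'a', length=3
  Position 11 ('c'): new char, reset run to 1
  Position 12 ('b'): new char, reset run to 1
Longest run: 'a' with length 3

3


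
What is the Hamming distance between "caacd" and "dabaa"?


Comparing "caacd" and "dabaa" position by position:
  Position 0: 'c' vs 'd' => differ
  Position 1: 'a' vs 'a' => same
  Position 2: 'a' vs 'b' => differ
  Position 3: 'c' vs 'a' => differ
  Position 4: 'd' vs 'a' => differ
Total differences (Hamming distance): 4

4


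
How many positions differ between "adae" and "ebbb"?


Comparing "adae" and "ebbb" position by position:
  Position 0: 'a' vs 'e' => DIFFER
  Position 1: 'd' vs 'b' => DIFFER
  Position 2: 'a' vs 'b' => DIFFER
  Position 3: 'e' vs 'b' => DIFFER
Positions that differ: 4

4


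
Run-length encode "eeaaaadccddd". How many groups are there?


Input: eeaaaadccddd
Scanning for consecutive runs:
  Group 1: 'e' x 2 (positions 0-1)
  Group 2: 'a' x 4 (positions 2-5)
  Group 3: 'd' x 1 (positions 6-6)
  Group 4: 'c' x 2 (positions 7-8)
  Group 5: 'd' x 3 (positions 9-11)
Total groups: 5

5


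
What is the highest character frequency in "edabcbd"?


Input: edabcbd
Character counts:
  'a': 1
  'b': 2
  'c': 1
  'd': 2
  'e': 1
Maximum frequency: 2

2


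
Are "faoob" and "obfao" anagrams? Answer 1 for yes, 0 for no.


Strings: "faoob", "obfao"
Sorted first:  abfoo
Sorted second: abfoo
Sorted forms match => anagrams

1


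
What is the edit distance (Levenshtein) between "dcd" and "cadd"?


Computing edit distance: "dcd" -> "cadd"
DP table:
           c    a    d    d
      0    1    2    3    4
  d   1    1    2    2    3
  c   2    1    2    3    3
  d   3    2    2    2    3
Edit distance = dp[3][4] = 3

3


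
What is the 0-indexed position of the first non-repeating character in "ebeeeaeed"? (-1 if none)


Input: ebeeeaeed
Character frequencies:
  'a': 1
  'b': 1
  'd': 1
  'e': 6
Scanning left to right for freq == 1:
  Position 0 ('e'): freq=6, skip
  Position 1 ('b'): unique! => answer = 1

1


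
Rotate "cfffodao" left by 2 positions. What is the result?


Input: "cfffodao", rotate left by 2
First 2 characters: "cf"
Remaining characters: "ffodao"
Concatenate remaining + first: "ffodao" + "cf" = "ffodaocf"

ffodaocf


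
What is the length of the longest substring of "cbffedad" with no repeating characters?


Input: "cbffedad"
Sliding window (track last position of each char):
  Position 0 ('c'): window [0,0] length 1 -- new best
  Position 1 ('b'): window [0,1] length 2 -- new best
  Position 2 ('f'): window [0,2] length 3 -- new best
  Position 3 ('f'): repeat (last at 2), move window start to 3
  Position 3 ('f'): window [3,3] length 1
  Position 4 ('e'): window [3,4] length 2
  Position 5 ('d'): window [3,5] length 3
  Position 6 ('a'): window [3,6] length 4 -- new best
  Position 7 ('d'): repeat (last at 5), move window start to 6
  Position 7 ('d'): window [6,7] length 2
Longest substring with no repeats: "feda" with length 4

4


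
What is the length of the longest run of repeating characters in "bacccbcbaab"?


Input: "bacccbcbaab"
Scanning for longest run:
  Position 1 ('a'): new char, reset run to 1
  Position 2 ('c'): new char, reset run to 1
  Position 3 ('c'): continues run of 'c', length=2
  Position 4 ('c'): continues run of 'c', length=3
  Position 5 ('b'): new char, reset run to 1
  Position 6 ('c'): new char, reset run to 1
  Position 7 ('b'): new char, reset run to 1
  Position 8 ('a'): new char, reset run to 1
  Position 9 ('a'): continues run of 'a', length=2
  Position 10 ('b'): new char, reset run to 1
Longest run: 'c' with length 3

3


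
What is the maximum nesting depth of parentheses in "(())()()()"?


Input: "(())()()()"
Tracking depth:
  Position 0 '(': depth becomes 1
  Position 1 '(': depth becomes 2
  Position 2 ')': depth becomes 1
  Position 3 ')': depth becomes 0
  Position 4 '(': depth becomes 1
  Position 5 ')': depth becomes 0
  Position 6 '(': depth becomes 1
  Position 7 ')': depth becomes 0
  Position 8 '(': depth becomes 1
  Position 9 ')': depth becomes 0
Maximum depth reached: 2

2


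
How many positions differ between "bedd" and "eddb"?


Comparing "bedd" and "eddb" position by position:
  Position 0: 'b' vs 'e' => DIFFER
  Position 1: 'e' vs 'd' => DIFFER
  Position 2: 'd' vs 'd' => same
  Position 3: 'd' vs 'b' => DIFFER
Positions that differ: 3

3


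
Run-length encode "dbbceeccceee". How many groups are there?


Input: dbbceeccceee
Scanning for consecutive runs:
  Group 1: 'd' x 1 (positions 0-0)
  Group 2: 'b' x 2 (positions 1-2)
  Group 3: 'c' x 1 (positions 3-3)
  Group 4: 'e' x 2 (positions 4-5)
  Group 5: 'c' x 3 (positions 6-8)
  Group 6: 'e' x 3 (positions 9-11)
Total groups: 6

6


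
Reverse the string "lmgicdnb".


Input: lmgicdnb
Reading characters right to left:
  Position 7: 'b'
  Position 6: 'n'
  Position 5: 'd'
  Position 4: 'c'
  Position 3: 'i'
  Position 2: 'g'
  Position 1: 'm'
  Position 0: 'l'
Reversed: bndcigml

bndcigml


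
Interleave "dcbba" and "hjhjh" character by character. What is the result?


Interleaving "dcbba" and "hjhjh":
  Position 0: 'd' from first, 'h' from second => "dh"
  Position 1: 'c' from first, 'j' from second => "cj"
  Position 2: 'b' from first, 'h' from second => "bh"
  Position 3: 'b' from first, 'j' from second => "bj"
  Position 4: 'a' from first, 'h' from second => "ah"
Result: dhcjbhbjah

dhcjbhbjah


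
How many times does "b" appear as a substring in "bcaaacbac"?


Searching for "b" in "bcaaacbac"
Scanning each position:
  Position 0: "b" => MATCH
  Position 1: "c" => no
  Position 2: "a" => no
  Position 3: "a" => no
  Position 4: "a" => no
  Position 5: "c" => no
  Position 6: "b" => MATCH
  Position 7: "a" => no
  Position 8: "c" => no
Total occurrences: 2

2


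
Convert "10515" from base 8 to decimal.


Input: "10515" in base 8
Positional expansion:
  Digit '1' (value 1) x 8^4 = 4096
  Digit '0' (value 0) x 8^3 = 0
  Digit '5' (value 5) x 8^2 = 320
  Digit '1' (value 1) x 8^1 = 8
  Digit '5' (value 5) x 8^0 = 5
Sum = 4429

4429


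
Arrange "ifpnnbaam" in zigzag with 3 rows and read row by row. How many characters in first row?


Zigzag "ifpnnbaam" into 3 rows:
Placing characters:
  'i' => row 0
  'f' => row 1
  'p' => row 2
  'n' => row 1
  'n' => row 0
  'b' => row 1
  'a' => row 2
  'a' => row 1
  'm' => row 0
Rows:
  Row 0: "inm"
  Row 1: "fnba"
  Row 2: "pa"
First row length: 3

3


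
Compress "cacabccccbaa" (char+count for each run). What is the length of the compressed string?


Input: cacabccccbaa
Runs:
  'c' x 1 => "c1"
  'a' x 1 => "a1"
  'c' x 1 => "c1"
  'a' x 1 => "a1"
  'b' x 1 => "b1"
  'c' x 4 => "c4"
  'b' x 1 => "b1"
  'a' x 2 => "a2"
Compressed: "c1a1c1a1b1c4b1a2"
Compressed length: 16

16


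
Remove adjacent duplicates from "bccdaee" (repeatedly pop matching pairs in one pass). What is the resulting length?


Input: bccdaee
Stack-based adjacent duplicate removal:
  Read 'b': push. Stack: b
  Read 'c': push. Stack: bc
  Read 'c': matches stack top 'c' => pop. Stack: b
  Read 'd': push. Stack: bd
  Read 'a': push. Stack: bda
  Read 'e': push. Stack: bdae
  Read 'e': matches stack top 'e' => pop. Stack: bda
Final stack: "bda" (length 3)

3


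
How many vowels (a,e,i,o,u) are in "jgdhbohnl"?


Input: jgdhbohnl
Checking each character:
  'j' at position 0: consonant
  'g' at position 1: consonant
  'd' at position 2: consonant
  'h' at position 3: consonant
  'b' at position 4: consonant
  'o' at position 5: vowel (running total: 1)
  'h' at position 6: consonant
  'n' at position 7: consonant
  'l' at position 8: consonant
Total vowels: 1

1


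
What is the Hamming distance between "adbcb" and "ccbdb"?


Comparing "adbcb" and "ccbdb" position by position:
  Position 0: 'a' vs 'c' => differ
  Position 1: 'd' vs 'c' => differ
  Position 2: 'b' vs 'b' => same
  Position 3: 'c' vs 'd' => differ
  Position 4: 'b' vs 'b' => same
Total differences (Hamming distance): 3

3


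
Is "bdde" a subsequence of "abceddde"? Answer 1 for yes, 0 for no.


Check if "bdde" is a subsequence of "abceddde"
Greedy scan:
  Position 0 ('a'): no match needed
  Position 1 ('b'): matches sub[0] = 'b'
  Position 2 ('c'): no match needed
  Position 3 ('e'): no match needed
  Position 4 ('d'): matches sub[1] = 'd'
  Position 5 ('d'): matches sub[2] = 'd'
  Position 6 ('d'): no match needed
  Position 7 ('e'): matches sub[3] = 'e'
All 4 characters matched => is a subsequence

1


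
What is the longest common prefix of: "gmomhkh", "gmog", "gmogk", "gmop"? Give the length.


Words: gmomhkh, gmog, gmogk, gmop
  Position 0: all 'g' => match
  Position 1: all 'm' => match
  Position 2: all 'o' => match
  Position 3: ('m', 'g', 'g', 'p') => mismatch, stop
LCP = "gmo" (length 3)

3


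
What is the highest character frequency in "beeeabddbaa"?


Input: beeeabddbaa
Character counts:
  'a': 3
  'b': 3
  'd': 2
  'e': 3
Maximum frequency: 3

3


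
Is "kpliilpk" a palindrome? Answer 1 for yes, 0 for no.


Input: kpliilpk
Reversed: kpliilpk
  Compare pos 0 ('k') with pos 7 ('k'): match
  Compare pos 1 ('p') with pos 6 ('p'): match
  Compare pos 2 ('l') with pos 5 ('l'): match
  Compare pos 3 ('i') with pos 4 ('i'): match
Result: palindrome

1


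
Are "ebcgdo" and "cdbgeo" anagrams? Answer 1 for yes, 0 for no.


Strings: "ebcgdo", "cdbgeo"
Sorted first:  bcdego
Sorted second: bcdego
Sorted forms match => anagrams

1


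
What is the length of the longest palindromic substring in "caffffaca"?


Input: "caffffaca"
Checking substrings for palindromes:
  [0:8] "caffffac" (len 8) => palindrome
  [1:7] "affffa" (len 6) => palindrome
  [2:6] "ffff" (len 4) => palindrome
  [2:5] "fff" (len 3) => palindrome
  [3:6] "fff" (len 3) => palindrome
  [6:9] "aca" (len 3) => palindrome
Longest palindromic substring: "caffffac" with length 8

8


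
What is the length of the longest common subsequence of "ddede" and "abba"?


LCS of "ddede" and "abba"
DP table:
           a    b    b    a
      0    0    0    0    0
  d   0    0    0    0    0
  d   0    0    0    0    0
  e   0    0    0    0    0
  d   0    0    0    0    0
  e   0    0    0    0    0
LCS length = dp[5][4] = 0

0


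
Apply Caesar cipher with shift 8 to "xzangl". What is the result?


Caesar cipher: shift "xzangl" by 8
  'x' (pos 23) + 8 = pos 5 = 'f'
  'z' (pos 25) + 8 = pos 7 = 'h'
  'a' (pos 0) + 8 = pos 8 = 'i'
  'n' (pos 13) + 8 = pos 21 = 'v'
  'g' (pos 6) + 8 = pos 14 = 'o'
  'l' (pos 11) + 8 = pos 19 = 't'
Result: fhivot

fhivot


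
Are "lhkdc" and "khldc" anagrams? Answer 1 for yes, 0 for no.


Strings: "lhkdc", "khldc"
Sorted first:  cdhkl
Sorted second: cdhkl
Sorted forms match => anagrams

1


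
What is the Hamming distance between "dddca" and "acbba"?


Comparing "dddca" and "acbba" position by position:
  Position 0: 'd' vs 'a' => differ
  Position 1: 'd' vs 'c' => differ
  Position 2: 'd' vs 'b' => differ
  Position 3: 'c' vs 'b' => differ
  Position 4: 'a' vs 'a' => same
Total differences (Hamming distance): 4

4


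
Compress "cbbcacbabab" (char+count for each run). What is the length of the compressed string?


Input: cbbcacbabab
Runs:
  'c' x 1 => "c1"
  'b' x 2 => "b2"
  'c' x 1 => "c1"
  'a' x 1 => "a1"
  'c' x 1 => "c1"
  'b' x 1 => "b1"
  'a' x 1 => "a1"
  'b' x 1 => "b1"
  'a' x 1 => "a1"
  'b' x 1 => "b1"
Compressed: "c1b2c1a1c1b1a1b1a1b1"
Compressed length: 20

20


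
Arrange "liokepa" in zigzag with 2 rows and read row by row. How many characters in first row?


Zigzag "liokepa" into 2 rows:
Placing characters:
  'l' => row 0
  'i' => row 1
  'o' => row 0
  'k' => row 1
  'e' => row 0
  'p' => row 1
  'a' => row 0
Rows:
  Row 0: "loea"
  Row 1: "ikp"
First row length: 4

4


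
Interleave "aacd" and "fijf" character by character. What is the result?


Interleaving "aacd" and "fijf":
  Position 0: 'a' from first, 'f' from second => "af"
  Position 1: 'a' from first, 'i' from second => "ai"
  Position 2: 'c' from first, 'j' from second => "cj"
  Position 3: 'd' from first, 'f' from second => "df"
Result: afaicjdf

afaicjdf
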